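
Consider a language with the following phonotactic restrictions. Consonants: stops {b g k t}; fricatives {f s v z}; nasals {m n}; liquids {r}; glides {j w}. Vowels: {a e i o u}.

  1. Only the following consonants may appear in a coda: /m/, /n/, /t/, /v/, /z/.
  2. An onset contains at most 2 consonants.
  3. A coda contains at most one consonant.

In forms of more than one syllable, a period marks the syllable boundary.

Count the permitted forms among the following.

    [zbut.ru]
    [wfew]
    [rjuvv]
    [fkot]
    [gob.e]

[zbut.ru] — σ1 onset /zb/ (2C), coda /t/ ok; σ2 onset /r/, coda /∅/ ok → permitted
[wfew] — violates constraint 1: syllable 1 coda contains /w/, which is not a licensed coda consonant → not permitted
[rjuvv] — violates constraint 3: syllable 1 coda /vv/ has 2 consonants (> 1) → not permitted
[fkot] — σ1 onset /fk/ (2C), coda /t/ ok → permitted
[gob.e] — violates constraint 1: syllable 1 coda contains /b/, which is not a licensed coda consonant → not permitted
Permitted: [zbut.ru], [fkot] → 2.

2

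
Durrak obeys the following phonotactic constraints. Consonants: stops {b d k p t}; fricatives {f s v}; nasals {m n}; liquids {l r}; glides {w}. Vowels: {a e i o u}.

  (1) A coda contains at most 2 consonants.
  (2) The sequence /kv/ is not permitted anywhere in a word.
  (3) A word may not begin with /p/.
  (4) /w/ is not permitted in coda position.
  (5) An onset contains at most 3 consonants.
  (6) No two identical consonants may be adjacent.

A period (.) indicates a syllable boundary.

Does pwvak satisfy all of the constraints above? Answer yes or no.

no

pwvak — violates constraint 3: word begins with /p/ → not permitted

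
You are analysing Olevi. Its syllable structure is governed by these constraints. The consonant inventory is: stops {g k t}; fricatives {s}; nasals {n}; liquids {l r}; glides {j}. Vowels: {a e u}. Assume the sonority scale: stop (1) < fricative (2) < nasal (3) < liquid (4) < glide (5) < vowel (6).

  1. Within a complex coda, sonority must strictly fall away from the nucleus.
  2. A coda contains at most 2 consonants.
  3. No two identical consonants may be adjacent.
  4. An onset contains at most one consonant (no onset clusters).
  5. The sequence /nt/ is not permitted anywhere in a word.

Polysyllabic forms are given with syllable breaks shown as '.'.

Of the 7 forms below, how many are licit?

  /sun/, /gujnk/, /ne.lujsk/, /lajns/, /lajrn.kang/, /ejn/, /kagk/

2

/sun/ — σ1 onset /s/, coda /n/ ok → licit
/gujnk/ — violates constraint 2: syllable 1 coda /jnk/ has 3 consonants (> 2) → illicit
/ne.lujsk/ — violates constraint 2: syllable 2 coda /jsk/ has 3 consonants (> 2) → illicit
/lajns/ — violates constraint 2: syllable 1 coda /jns/ has 3 consonants (> 2) → illicit
/lajrn.kang/ — violates constraint 2: syllable 1 coda /jrn/ has 3 consonants (> 2) → illicit
/ejn/ — σ1 onset /∅/, coda /jn/ (5→3 falls) ok → licit
/kagk/ — violates constraint 1: syllable 1 coda /gk/: /g/ (stop, 1) → /k/ (stop, 1) does not fall → illicit
Licit: /sun/, /ejn/ → 2.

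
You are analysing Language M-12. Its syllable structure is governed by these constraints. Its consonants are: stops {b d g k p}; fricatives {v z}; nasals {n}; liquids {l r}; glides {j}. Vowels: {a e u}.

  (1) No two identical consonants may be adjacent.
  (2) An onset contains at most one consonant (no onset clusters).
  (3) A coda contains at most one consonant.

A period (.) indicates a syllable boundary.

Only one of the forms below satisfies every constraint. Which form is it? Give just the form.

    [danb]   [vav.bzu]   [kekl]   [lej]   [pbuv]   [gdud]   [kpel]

[lej]

[danb] — violates constraint 3: syllable 1 coda /nb/ has 2 consonants (> 1) → not permitted
[vav.bzu] — violates constraint 2: syllable 2 onset /bz/ has 2 consonants (> 1) → not permitted
[kekl] — violates constraint 3: syllable 1 coda /kl/ has 2 consonants (> 1) → not permitted
[lej] — σ1 onset /l/, coda /j/ ok → permitted
[pbuv] — violates constraint 2: syllable 1 onset /pb/ has 2 consonants (> 1) → not permitted
[gdud] — violates constraint 2: syllable 1 onset /gd/ has 2 consonants (> 1) → not permitted
[kpel] — violates constraint 2: syllable 1 onset /kp/ has 2 consonants (> 1) → not permitted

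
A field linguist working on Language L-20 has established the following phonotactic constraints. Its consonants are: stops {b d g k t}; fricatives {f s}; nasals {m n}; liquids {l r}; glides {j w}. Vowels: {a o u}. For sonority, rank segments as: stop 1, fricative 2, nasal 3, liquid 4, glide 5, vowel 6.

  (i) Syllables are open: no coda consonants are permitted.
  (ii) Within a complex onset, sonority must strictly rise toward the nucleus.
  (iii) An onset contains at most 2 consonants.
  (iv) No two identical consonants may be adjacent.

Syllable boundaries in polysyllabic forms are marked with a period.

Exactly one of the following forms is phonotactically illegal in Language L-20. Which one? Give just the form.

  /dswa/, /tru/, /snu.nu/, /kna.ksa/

/dswa/

/dswa/ — violates constraint (iii): syllable 1 onset /dsw/ has 3 consonants (> 2) → phonotactically illegal
/tru/ — σ1 onset /tr/ (1→4 rises), coda /∅/ ok → phonotactically legal
/snu.nu/ — σ1 onset /sn/ (2→3 rises), coda /∅/ ok; σ2 onset /n/, coda /∅/ ok → phonotactically legal
/kna.ksa/ — σ1 onset /kn/ (1→3 rises), coda /∅/ ok; σ2 onset /ks/ (1→2 rises), coda /∅/ ok → phonotactically legal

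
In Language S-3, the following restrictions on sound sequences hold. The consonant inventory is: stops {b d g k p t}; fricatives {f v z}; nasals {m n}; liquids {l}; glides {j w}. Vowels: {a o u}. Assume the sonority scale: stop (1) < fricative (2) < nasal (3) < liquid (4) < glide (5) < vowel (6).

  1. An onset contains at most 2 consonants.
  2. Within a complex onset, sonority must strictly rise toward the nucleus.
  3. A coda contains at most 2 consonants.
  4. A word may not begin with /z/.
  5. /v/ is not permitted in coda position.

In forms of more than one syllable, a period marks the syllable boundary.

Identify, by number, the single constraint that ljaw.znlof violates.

ljaw.znlof: syllable 2 onset /znl/ has 3 consonants (> 2).
This is a violation of constraint 1: "An onset contains at most 2 consonants."
The remaining constraints (2, 3, 4, 5) are satisfied.

1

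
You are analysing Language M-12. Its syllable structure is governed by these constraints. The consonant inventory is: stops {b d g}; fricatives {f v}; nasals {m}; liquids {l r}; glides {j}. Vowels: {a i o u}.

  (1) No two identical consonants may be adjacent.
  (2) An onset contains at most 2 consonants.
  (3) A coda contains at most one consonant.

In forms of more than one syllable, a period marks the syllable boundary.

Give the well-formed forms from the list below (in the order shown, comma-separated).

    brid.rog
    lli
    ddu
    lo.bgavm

brid.rog

brid.rog — σ1 onset /br/ (2C), coda /d/ ok; σ2 onset /r/, coda /g/ ok → well-formed
lli — violates constraint 1: adjacent identical consonants /ll/ → ill-formed
ddu — violates constraint 1: adjacent identical consonants /dd/ → ill-formed
lo.bgavm — violates constraint 3: syllable 2 coda /vm/ has 2 consonants (> 1) → ill-formed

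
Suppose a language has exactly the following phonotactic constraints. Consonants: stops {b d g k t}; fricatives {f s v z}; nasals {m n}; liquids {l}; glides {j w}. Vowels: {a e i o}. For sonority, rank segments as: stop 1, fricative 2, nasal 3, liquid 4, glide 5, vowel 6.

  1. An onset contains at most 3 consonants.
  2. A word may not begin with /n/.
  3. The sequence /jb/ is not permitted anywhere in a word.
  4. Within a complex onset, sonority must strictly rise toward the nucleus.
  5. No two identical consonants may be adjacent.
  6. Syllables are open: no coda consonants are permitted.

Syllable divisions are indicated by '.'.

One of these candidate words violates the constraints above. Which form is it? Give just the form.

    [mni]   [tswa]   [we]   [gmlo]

[mni] — violates constraint 4: syllable 1 onset /mn/: /m/ (nasal, 3) → /n/ (nasal, 3) does not rise → ill-formed
[tswa] — σ1 onset /tsw/ (1→2→5 rises), coda /∅/ ok → well-formed
[we] — σ1 onset /w/, coda /∅/ ok → well-formed
[gmlo] — σ1 onset /gml/ (1→3→4 rises), coda /∅/ ok → well-formed

[mni]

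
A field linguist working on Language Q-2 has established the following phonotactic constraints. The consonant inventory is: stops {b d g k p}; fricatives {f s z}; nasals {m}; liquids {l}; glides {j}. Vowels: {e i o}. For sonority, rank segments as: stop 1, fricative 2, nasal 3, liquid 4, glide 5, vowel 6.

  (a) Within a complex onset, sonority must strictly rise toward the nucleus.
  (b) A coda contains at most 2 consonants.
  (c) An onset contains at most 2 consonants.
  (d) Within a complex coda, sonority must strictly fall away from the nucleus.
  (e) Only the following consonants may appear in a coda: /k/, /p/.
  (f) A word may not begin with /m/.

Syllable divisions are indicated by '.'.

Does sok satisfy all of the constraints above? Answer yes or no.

sok — σ1 onset /s/, coda /k/ ok → well-formed

yes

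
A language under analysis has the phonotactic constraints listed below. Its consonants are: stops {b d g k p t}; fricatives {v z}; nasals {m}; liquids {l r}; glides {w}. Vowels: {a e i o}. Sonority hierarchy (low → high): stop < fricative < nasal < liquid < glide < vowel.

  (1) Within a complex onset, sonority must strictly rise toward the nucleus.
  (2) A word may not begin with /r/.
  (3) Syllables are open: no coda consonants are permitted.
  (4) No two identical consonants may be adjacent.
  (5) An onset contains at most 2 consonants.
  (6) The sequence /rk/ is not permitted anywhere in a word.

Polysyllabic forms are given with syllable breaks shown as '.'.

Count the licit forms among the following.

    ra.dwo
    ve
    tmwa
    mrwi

ra.dwo — violates constraint 2: word begins with /r/ → illicit
ve — σ1 onset /v/, coda /∅/ ok → licit
tmwa — violates constraint 5: syllable 1 onset /tmw/ has 3 consonants (> 2) → illicit
mrwi — violates constraint 5: syllable 1 onset /mrw/ has 3 consonants (> 2) → illicit
Licit: ve → 1.

1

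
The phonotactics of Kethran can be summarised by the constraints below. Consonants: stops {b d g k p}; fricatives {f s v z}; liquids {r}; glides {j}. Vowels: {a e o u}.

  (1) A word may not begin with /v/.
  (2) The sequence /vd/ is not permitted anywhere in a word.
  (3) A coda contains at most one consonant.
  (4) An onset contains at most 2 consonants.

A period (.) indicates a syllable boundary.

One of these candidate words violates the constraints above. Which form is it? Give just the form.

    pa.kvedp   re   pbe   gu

pa.kvedp

pa.kvedp — violates constraint 3: syllable 2 coda /dp/ has 2 consonants (> 1) → phonotactically illegal
re — σ1 onset /r/, coda /∅/ ok → phonotactically legal
pbe — σ1 onset /pb/ (2C), coda /∅/ ok → phonotactically legal
gu — σ1 onset /g/, coda /∅/ ok → phonotactically legal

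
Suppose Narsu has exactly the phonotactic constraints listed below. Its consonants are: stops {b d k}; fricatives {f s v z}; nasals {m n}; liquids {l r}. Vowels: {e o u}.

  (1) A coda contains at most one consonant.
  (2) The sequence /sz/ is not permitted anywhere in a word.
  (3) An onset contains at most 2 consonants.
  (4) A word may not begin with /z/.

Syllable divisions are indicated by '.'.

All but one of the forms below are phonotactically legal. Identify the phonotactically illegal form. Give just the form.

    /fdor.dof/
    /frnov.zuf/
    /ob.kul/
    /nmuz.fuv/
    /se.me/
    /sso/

/frnov.zuf/

/fdor.dof/ — σ1 onset /fd/ (2C), coda /r/ ok; σ2 onset /d/, coda /f/ ok → phonotactically legal
/frnov.zuf/ — violates constraint 3: syllable 1 onset /frn/ has 3 consonants (> 2) → phonotactically illegal
/ob.kul/ — σ1 onset /∅/, coda /b/ ok; σ2 onset /k/, coda /l/ ok → phonotactically legal
/nmuz.fuv/ — σ1 onset /nm/ (2C), coda /z/ ok; σ2 onset /f/, coda /v/ ok → phonotactically legal
/se.me/ — σ1 onset /s/, coda /∅/ ok; σ2 onset /m/, coda /∅/ ok → phonotactically legal
/sso/ — σ1 onset /ss/ (2C), coda /∅/ ok → phonotactically legal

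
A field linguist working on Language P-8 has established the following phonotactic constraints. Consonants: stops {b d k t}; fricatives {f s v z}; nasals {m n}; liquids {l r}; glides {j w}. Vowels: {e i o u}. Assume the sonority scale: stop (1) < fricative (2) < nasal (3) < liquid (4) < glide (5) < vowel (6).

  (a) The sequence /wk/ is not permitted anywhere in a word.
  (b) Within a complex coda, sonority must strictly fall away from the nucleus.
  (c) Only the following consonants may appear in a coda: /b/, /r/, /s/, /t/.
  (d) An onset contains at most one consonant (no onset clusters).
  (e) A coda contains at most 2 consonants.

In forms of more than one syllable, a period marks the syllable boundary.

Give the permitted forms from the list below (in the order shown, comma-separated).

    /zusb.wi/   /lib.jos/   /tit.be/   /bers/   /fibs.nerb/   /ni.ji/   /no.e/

/zusb.wi/, /lib.jos/, /tit.be/, /bers/, /ni.ji/, /no.e/

/zusb.wi/ — σ1 onset /z/, coda /sb/ (2→1 falls) ok; σ2 onset /w/, coda /∅/ ok → permitted
/lib.jos/ — σ1 onset /l/, coda /b/ ok; σ2 onset /j/, coda /s/ ok → permitted
/tit.be/ — σ1 onset /t/, coda /t/ ok; σ2 onset /b/, coda /∅/ ok → permitted
/bers/ — σ1 onset /b/, coda /rs/ (4→2 falls) ok → permitted
/fibs.nerb/ — violates constraint (b): syllable 1 coda /bs/: /b/ (stop, 1) → /s/ (fricative, 2) does not fall → not permitted
/ni.ji/ — σ1 onset /n/, coda /∅/ ok; σ2 onset /j/, coda /∅/ ok → permitted
/no.e/ — σ1 onset /n/, coda /∅/ ok; σ2 onset /∅/, coda /∅/ ok → permitted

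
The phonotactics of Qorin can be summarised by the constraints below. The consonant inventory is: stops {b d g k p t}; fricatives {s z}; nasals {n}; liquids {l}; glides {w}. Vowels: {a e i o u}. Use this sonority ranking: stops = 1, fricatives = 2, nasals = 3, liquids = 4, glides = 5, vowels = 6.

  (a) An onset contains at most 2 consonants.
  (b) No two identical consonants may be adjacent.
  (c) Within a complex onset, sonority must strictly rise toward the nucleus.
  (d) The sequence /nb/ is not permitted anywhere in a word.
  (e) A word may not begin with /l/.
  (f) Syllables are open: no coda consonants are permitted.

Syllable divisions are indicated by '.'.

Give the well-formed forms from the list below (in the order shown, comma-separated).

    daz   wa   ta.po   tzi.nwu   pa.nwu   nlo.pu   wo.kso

daz — violates constraint (f): syllable 1 coda /z/ has 1 consonant (> 0) → ill-formed
wa — σ1 onset /w/, coda /∅/ ok → well-formed
ta.po — σ1 onset /t/, coda /∅/ ok; σ2 onset /p/, coda /∅/ ok → well-formed
tzi.nwu — σ1 onset /tz/ (1→2 rises), coda /∅/ ok; σ2 onset /nw/ (3→5 rises), coda /∅/ ok → well-formed
pa.nwu — σ1 onset /p/, coda /∅/ ok; σ2 onset /nw/ (3→5 rises), coda /∅/ ok → well-formed
nlo.pu — σ1 onset /nl/ (3→4 rises), coda /∅/ ok; σ2 onset /p/, coda /∅/ ok → well-formed
wo.kso — σ1 onset /w/, coda /∅/ ok; σ2 onset /ks/ (1→2 rises), coda /∅/ ok → well-formed

wa, ta.po, tzi.nwu, pa.nwu, nlo.pu, wo.kso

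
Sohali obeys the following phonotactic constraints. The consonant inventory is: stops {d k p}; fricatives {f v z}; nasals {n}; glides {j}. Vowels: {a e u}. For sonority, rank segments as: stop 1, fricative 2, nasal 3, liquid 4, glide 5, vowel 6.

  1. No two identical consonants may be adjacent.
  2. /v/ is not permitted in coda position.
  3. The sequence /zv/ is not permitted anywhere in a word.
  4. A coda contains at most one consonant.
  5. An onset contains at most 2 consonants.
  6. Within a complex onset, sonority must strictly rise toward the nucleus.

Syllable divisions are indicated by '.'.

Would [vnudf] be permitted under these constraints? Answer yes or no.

no

[vnudf] — violates constraint 4: syllable 1 coda /df/ has 2 consonants (> 1) → not permitted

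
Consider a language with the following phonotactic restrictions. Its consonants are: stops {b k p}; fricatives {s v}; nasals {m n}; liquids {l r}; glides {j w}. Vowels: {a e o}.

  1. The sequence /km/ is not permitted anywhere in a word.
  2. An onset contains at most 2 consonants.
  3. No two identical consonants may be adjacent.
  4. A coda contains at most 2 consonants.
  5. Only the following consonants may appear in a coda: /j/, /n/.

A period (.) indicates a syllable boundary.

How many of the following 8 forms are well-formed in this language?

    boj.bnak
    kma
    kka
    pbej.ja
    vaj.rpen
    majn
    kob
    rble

boj.bnak — violates constraint 5: syllable 2 coda contains /k/, which is not a licensed coda consonant → ill-formed
kma — violates constraint 1: contains banned sequence /km/ → ill-formed
kka — violates constraint 3: adjacent identical consonants /kk/ → ill-formed
pbej.ja — violates constraint 3: adjacent identical consonants /jj/ → ill-formed
vaj.rpen — σ1 onset /v/, coda /j/ ok; σ2 onset /rp/ (2C), coda /n/ ok → well-formed
majn — σ1 onset /m/, coda /jn/ (2C) ok → well-formed
kob — violates constraint 5: syllable 1 coda contains /b/, which is not a licensed coda consonant → ill-formed
rble — violates constraint 2: syllable 1 onset /rbl/ has 3 consonants (> 2) → ill-formed
Well-formed: vaj.rpen, majn → 2.

2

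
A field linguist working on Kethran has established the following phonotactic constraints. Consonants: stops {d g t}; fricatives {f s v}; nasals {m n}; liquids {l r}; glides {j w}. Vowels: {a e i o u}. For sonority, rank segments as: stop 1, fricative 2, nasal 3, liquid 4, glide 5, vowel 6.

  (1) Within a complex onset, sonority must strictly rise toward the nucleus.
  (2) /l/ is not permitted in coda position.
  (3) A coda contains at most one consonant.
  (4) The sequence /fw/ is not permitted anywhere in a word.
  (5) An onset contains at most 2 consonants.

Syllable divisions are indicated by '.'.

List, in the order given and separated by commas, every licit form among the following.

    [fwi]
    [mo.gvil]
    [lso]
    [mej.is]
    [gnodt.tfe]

[fwi] — violates constraint 4: contains banned sequence /fw/ → illicit
[mo.gvil] — violates constraint 2: syllable 2 coda contains /l/ → illicit
[lso] — violates constraint 1: syllable 1 onset /ls/: /l/ (liquid, 4) → /s/ (fricative, 2) does not rise → illicit
[mej.is] — σ1 onset /m/, coda /j/ ok; σ2 onset /∅/, coda /s/ ok → licit
[gnodt.tfe] — violates constraint 3: syllable 1 coda /dt/ has 2 consonants (> 1) → illicit

[mej.is]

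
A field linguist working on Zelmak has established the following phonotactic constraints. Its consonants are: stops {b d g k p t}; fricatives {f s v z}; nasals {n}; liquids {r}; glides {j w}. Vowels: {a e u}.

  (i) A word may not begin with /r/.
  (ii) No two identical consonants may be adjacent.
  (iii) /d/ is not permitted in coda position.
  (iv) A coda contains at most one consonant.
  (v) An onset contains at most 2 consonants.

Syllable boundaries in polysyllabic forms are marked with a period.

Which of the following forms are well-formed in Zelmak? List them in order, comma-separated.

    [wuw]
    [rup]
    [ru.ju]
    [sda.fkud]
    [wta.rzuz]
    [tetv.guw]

[wuw], [wta.rzuz]

[wuw] — σ1 onset /w/, coda /w/ ok → well-formed
[rup] — violates constraint (i): word begins with /r/ → ill-formed
[ru.ju] — violates constraint (i): word begins with /r/ → ill-formed
[sda.fkud] — violates constraint (iii): syllable 2 coda contains /d/ → ill-formed
[wta.rzuz] — σ1 onset /wt/ (2C), coda /∅/ ok; σ2 onset /rz/ (2C), coda /z/ ok → well-formed
[tetv.guw] — violates constraint (iv): syllable 1 coda /tv/ has 2 consonants (> 1) → ill-formed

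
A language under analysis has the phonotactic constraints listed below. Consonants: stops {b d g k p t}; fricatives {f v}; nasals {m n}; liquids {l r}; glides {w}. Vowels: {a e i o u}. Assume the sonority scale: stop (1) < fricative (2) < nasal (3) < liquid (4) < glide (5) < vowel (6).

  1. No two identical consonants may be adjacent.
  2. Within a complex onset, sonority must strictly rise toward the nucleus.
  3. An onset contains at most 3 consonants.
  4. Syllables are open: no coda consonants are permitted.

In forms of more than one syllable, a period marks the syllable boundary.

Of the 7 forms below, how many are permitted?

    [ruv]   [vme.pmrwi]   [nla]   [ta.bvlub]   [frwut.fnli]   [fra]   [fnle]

3

[ruv] — violates constraint 4: syllable 1 coda /v/ has 1 consonant (> 0) → not permitted
[vme.pmrwi] — violates constraint 3: syllable 2 onset /pmrw/ has 4 consonants (> 3) → not permitted
[nla] — σ1 onset /nl/ (3→4 rises), coda /∅/ ok → permitted
[ta.bvlub] — violates constraint 4: syllable 2 coda /b/ has 1 consonant (> 0) → not permitted
[frwut.fnli] — violates constraint 4: syllable 1 coda /t/ has 1 consonant (> 0) → not permitted
[fra] — σ1 onset /fr/ (2→4 rises), coda /∅/ ok → permitted
[fnle] — σ1 onset /fnl/ (2→3→4 rises), coda /∅/ ok → permitted
Permitted: [nla], [fra], [fnle] → 3.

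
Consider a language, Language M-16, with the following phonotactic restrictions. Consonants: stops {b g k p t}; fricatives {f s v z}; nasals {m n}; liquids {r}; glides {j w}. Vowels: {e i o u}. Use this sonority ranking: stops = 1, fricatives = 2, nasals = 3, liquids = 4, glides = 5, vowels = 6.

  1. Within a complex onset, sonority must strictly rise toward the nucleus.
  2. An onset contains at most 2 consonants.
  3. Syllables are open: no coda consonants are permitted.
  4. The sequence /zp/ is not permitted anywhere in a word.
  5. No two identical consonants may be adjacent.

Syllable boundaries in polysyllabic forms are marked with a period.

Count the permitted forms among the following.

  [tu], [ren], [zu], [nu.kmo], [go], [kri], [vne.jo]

6

[tu] — σ1 onset /t/, coda /∅/ ok → permitted
[ren] — violates constraint 3: syllable 1 coda /n/ has 1 consonant (> 0) → not permitted
[zu] — σ1 onset /z/, coda /∅/ ok → permitted
[nu.kmo] — σ1 onset /n/, coda /∅/ ok; σ2 onset /km/ (1→3 rises), coda /∅/ ok → permitted
[go] — σ1 onset /g/, coda /∅/ ok → permitted
[kri] — σ1 onset /kr/ (1→4 rises), coda /∅/ ok → permitted
[vne.jo] — σ1 onset /vn/ (2→3 rises), coda /∅/ ok; σ2 onset /j/, coda /∅/ ok → permitted
Permitted: [tu], [zu], [nu.kmo], [go], [kri], [vne.jo] → 6.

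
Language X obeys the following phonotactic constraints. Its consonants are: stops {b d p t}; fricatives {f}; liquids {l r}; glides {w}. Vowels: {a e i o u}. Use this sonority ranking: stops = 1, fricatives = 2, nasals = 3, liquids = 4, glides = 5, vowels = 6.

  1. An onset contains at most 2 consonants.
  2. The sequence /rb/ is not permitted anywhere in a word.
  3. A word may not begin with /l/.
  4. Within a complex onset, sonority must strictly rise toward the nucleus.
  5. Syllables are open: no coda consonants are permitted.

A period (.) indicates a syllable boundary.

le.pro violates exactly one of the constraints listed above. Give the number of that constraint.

le.pro: word begins with /l/.
This is a violation of constraint 3: "A word may not begin with /l/."
The remaining constraints (1, 2, 4, 5) are satisfied.

3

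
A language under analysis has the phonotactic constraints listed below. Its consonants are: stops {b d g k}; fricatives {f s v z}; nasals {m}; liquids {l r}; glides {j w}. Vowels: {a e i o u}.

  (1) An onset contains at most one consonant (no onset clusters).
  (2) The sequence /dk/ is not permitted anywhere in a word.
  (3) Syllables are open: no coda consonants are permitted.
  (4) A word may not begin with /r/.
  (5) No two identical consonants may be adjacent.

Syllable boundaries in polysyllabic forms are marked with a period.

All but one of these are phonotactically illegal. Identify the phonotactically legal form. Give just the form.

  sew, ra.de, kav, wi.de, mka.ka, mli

sew — violates constraint 3: syllable 1 coda /w/ has 1 consonant (> 0) → phonotactically illegal
ra.de — violates constraint 4: word begins with /r/ → phonotactically illegal
kav — violates constraint 3: syllable 1 coda /v/ has 1 consonant (> 0) → phonotactically illegal
wi.de — σ1 onset /w/, coda /∅/ ok; σ2 onset /d/, coda /∅/ ok → phonotactically legal
mka.ka — violates constraint 1: syllable 1 onset /mk/ has 2 consonants (> 1) → phonotactically illegal
mli — violates constraint 1: syllable 1 onset /ml/ has 2 consonants (> 1) → phonotactically illegal

wi.de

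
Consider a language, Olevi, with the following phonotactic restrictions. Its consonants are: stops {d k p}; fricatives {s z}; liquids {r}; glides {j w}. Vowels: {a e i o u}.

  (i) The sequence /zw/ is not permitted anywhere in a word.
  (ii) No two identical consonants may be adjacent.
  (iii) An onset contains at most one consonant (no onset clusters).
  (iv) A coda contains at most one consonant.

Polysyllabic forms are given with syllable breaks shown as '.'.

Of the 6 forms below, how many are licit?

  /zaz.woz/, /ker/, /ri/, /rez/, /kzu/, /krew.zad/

/zaz.woz/ — violates constraint (i): contains banned sequence /zw/ → illicit
/ker/ — σ1 onset /k/, coda /r/ ok → licit
/ri/ — σ1 onset /r/, coda /∅/ ok → licit
/rez/ — σ1 onset /r/, coda /z/ ok → licit
/kzu/ — violates constraint (iii): syllable 1 onset /kz/ has 2 consonants (> 1) → illicit
/krew.zad/ — violates constraint (iii): syllable 1 onset /kr/ has 2 consonants (> 1) → illicit
Licit: /ker/, /ri/, /rez/ → 3.

3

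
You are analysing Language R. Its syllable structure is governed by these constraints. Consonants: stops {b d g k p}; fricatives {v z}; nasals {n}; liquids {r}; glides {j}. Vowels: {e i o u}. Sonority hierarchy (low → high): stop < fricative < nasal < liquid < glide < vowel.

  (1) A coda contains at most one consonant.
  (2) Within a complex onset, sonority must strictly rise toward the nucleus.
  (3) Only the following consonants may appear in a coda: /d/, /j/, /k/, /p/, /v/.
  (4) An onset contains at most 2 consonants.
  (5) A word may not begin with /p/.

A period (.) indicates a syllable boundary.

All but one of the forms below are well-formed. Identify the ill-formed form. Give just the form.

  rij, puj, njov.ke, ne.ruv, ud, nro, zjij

puj

rij — σ1 onset /r/, coda /j/ ok → well-formed
puj — violates constraint 5: word begins with /p/ → ill-formed
njov.ke — σ1 onset /nj/ (3→5 rises), coda /v/ ok; σ2 onset /k/, coda /∅/ ok → well-formed
ne.ruv — σ1 onset /n/, coda /∅/ ok; σ2 onset /r/, coda /v/ ok → well-formed
ud — σ1 onset /∅/, coda /d/ ok → well-formed
nro — σ1 onset /nr/ (3→4 rises), coda /∅/ ok → well-formed
zjij — σ1 onset /zj/ (2→5 rises), coda /j/ ok → well-formed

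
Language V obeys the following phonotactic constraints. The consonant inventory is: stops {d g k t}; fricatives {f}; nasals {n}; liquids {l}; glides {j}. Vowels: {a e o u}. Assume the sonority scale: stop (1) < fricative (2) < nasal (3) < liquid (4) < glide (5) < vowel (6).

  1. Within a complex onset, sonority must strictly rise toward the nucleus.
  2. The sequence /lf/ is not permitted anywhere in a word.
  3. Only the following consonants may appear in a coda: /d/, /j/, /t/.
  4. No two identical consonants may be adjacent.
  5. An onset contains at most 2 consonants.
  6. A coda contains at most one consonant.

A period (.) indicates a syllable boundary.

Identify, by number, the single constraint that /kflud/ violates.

5

/kflud/: syllable 1 onset /kfl/ has 3 consonants (> 2).
This is a violation of constraint 5: "An onset contains at most 2 consonants."
The remaining constraints (1, 2, 3, 4, 6) are satisfied.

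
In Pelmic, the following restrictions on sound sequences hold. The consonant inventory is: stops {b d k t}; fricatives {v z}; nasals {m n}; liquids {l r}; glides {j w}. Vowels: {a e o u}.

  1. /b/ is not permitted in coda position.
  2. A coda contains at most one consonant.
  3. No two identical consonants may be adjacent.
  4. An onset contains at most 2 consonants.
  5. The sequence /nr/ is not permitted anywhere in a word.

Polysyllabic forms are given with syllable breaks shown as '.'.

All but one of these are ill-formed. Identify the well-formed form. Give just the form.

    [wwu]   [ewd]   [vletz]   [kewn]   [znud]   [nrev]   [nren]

[znud]

[wwu] — violates constraint 3: adjacent identical consonants /ww/ → ill-formed
[ewd] — violates constraint 2: syllable 1 coda /wd/ has 2 consonants (> 1) → ill-formed
[vletz] — violates constraint 2: syllable 1 coda /tz/ has 2 consonants (> 1) → ill-formed
[kewn] — violates constraint 2: syllable 1 coda /wn/ has 2 consonants (> 1) → ill-formed
[znud] — σ1 onset /zn/ (2C), coda /d/ ok → well-formed
[nrev] — violates constraint 5: contains banned sequence /nr/ → ill-formed
[nren] — violates constraint 5: contains banned sequence /nr/ → ill-formed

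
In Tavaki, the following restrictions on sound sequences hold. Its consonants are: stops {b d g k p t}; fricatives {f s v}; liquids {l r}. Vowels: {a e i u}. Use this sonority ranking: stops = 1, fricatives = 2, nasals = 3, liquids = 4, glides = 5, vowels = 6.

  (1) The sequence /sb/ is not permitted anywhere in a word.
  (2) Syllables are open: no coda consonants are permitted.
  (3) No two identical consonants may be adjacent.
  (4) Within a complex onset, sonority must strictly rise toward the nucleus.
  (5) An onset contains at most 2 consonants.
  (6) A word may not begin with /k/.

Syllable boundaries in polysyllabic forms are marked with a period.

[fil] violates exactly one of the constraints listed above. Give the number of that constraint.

2

[fil]: syllable 1 coda /l/ has 1 consonant (> 0).
This is a violation of constraint 2: "Syllables are open: no coda consonants are permitted."
The remaining constraints (1, 3, 4, 5, 6) are satisfied.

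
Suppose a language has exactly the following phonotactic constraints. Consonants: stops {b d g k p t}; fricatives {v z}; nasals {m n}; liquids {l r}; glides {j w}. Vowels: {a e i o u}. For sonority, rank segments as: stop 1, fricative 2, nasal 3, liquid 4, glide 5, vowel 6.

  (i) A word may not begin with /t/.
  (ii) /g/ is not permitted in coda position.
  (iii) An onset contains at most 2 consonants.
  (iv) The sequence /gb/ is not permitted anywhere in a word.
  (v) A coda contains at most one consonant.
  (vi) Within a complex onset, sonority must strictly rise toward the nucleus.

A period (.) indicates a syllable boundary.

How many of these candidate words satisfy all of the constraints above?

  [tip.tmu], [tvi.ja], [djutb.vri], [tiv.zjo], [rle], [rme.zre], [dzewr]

[tip.tmu] — violates constraint (i): word begins with /t/ → illicit
[tvi.ja] — violates constraint (i): word begins with /t/ → illicit
[djutb.vri] — violates constraint (v): syllable 1 coda /tb/ has 2 consonants (> 1) → illicit
[tiv.zjo] — violates constraint (i): word begins with /t/ → illicit
[rle] — violates constraint (vi): syllable 1 onset /rl/: /r/ (liquid, 4) → /l/ (liquid, 4) does not rise → illicit
[rme.zre] — violates constraint (vi): syllable 1 onset /rm/: /r/ (liquid, 4) → /m/ (nasal, 3) does not rise → illicit
[dzewr] — violates constraint (v): syllable 1 coda /wr/ has 2 consonants (> 1) → illicit
No form is licit → 0.

0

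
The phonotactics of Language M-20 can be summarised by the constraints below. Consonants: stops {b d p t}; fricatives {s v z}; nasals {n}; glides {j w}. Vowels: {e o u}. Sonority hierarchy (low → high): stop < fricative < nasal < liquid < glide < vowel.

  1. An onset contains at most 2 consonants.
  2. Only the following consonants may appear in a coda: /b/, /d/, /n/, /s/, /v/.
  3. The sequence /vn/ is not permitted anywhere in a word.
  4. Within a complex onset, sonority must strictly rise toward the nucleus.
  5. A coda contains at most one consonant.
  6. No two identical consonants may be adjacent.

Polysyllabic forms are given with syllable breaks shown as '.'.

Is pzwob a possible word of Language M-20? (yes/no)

pzwob — violates constraint 1: syllable 1 onset /pzw/ has 3 consonants (> 2) → ill-formed

no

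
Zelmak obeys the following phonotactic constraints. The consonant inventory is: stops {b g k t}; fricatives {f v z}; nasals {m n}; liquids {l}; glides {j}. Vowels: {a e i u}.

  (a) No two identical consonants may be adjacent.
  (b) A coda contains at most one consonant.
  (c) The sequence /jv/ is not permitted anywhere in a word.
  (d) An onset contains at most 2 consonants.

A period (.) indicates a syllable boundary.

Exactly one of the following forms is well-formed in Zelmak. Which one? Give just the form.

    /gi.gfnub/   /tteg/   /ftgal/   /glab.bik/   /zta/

/zta/

/gi.gfnub/ — violates constraint (d): syllable 2 onset /gfn/ has 3 consonants (> 2) → ill-formed
/tteg/ — violates constraint (a): adjacent identical consonants /tt/ → ill-formed
/ftgal/ — violates constraint (d): syllable 1 onset /ftg/ has 3 consonants (> 2) → ill-formed
/glab.bik/ — violates constraint (a): adjacent identical consonants /bb/ → ill-formed
/zta/ — σ1 onset /zt/ (2C), coda /∅/ ok → well-formed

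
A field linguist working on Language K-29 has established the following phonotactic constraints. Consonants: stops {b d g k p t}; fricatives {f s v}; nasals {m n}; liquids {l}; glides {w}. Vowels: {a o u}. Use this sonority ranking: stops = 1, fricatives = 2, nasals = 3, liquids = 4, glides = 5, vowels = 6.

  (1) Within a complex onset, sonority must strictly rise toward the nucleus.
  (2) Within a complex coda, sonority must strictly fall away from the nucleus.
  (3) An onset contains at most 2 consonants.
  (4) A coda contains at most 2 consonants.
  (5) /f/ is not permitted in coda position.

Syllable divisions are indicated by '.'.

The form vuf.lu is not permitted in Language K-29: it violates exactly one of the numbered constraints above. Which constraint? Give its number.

5

vuf.lu: syllable 1 coda contains /f/.
This is a violation of constraint 5: "/f/ is not permitted in coda position."
The remaining constraints (1, 2, 3, 4) are satisfied.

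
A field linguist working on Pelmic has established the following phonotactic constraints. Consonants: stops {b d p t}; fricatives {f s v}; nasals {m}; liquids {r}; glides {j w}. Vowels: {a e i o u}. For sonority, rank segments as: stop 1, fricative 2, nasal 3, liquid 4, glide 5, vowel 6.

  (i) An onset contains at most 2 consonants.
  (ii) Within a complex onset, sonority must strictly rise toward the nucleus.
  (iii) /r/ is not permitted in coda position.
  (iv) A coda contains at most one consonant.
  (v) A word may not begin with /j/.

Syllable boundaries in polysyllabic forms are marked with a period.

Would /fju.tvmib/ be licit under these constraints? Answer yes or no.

/fju.tvmib/ — violates constraint (i): syllable 2 onset /tvm/ has 3 consonants (> 2) → illicit

no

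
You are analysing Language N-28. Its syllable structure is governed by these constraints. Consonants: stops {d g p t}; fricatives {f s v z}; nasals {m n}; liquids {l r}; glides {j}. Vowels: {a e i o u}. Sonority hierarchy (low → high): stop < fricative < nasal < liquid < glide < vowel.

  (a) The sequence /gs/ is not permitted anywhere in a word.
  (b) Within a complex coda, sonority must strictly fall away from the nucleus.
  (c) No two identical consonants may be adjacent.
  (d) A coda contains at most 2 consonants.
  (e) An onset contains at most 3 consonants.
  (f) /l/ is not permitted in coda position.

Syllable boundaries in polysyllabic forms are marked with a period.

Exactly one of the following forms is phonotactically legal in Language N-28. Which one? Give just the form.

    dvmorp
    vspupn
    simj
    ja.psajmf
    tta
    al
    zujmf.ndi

dvmorp

dvmorp — σ1 onset /dvm/ (3C), coda /rp/ (4→1 falls) ok → phonotactically legal
vspupn — violates constraint (b): syllable 1 coda /pn/: /p/ (stop, 1) → /n/ (nasal, 3) does not fall → phonotactically illegal
simj — violates constraint (b): syllable 1 coda /mj/: /m/ (nasal, 3) → /j/ (glide, 5) does not fall → phonotactically illegal
ja.psajmf — violates constraint (d): syllable 2 coda /jmf/ has 3 consonants (> 2) → phonotactically illegal
tta — violates constraint (c): adjacent identical consonants /tt/ → phonotactically illegal
al — violates constraint (f): syllable 1 coda contains /l/ → phonotactically illegal
zujmf.ndi — violates constraint (d): syllable 1 coda /jmf/ has 3 consonants (> 2) → phonotactically illegal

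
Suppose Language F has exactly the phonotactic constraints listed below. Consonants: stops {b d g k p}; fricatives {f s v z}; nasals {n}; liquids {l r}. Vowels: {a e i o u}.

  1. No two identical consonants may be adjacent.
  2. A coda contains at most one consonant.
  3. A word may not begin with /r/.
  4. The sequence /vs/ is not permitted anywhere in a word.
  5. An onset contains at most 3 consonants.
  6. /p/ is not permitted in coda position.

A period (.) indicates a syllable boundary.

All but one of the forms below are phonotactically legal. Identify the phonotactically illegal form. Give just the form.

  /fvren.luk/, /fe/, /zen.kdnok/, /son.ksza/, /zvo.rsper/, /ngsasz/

/fvren.luk/ — σ1 onset /fvr/ (3C), coda /n/ ok; σ2 onset /l/, coda /k/ ok → phonotactically legal
/fe/ — σ1 onset /f/, coda /∅/ ok → phonotactically legal
/zen.kdnok/ — σ1 onset /z/, coda /n/ ok; σ2 onset /kdn/ (3C), coda /k/ ok → phonotactically legal
/son.ksza/ — σ1 onset /s/, coda /n/ ok; σ2 onset /ksz/ (3C), coda /∅/ ok → phonotactically legal
/zvo.rsper/ — σ1 onset /zv/ (2C), coda /∅/ ok; σ2 onset /rsp/ (3C), coda /r/ ok → phonotactically legal
/ngsasz/ — violates constraint 2: syllable 1 coda /sz/ has 2 consonants (> 1) → phonotactically illegal

/ngsasz/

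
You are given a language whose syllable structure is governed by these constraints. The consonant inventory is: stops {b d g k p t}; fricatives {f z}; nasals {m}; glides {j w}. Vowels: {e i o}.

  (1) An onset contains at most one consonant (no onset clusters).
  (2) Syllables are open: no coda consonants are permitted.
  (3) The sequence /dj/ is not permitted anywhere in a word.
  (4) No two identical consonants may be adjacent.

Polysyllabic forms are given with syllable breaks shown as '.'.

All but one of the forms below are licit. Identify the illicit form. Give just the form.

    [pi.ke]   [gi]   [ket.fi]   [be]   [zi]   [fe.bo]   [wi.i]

[pi.ke] — σ1 onset /p/, coda /∅/ ok; σ2 onset /k/, coda /∅/ ok → licit
[gi] — σ1 onset /g/, coda /∅/ ok → licit
[ket.fi] — violates constraint 2: syllable 1 coda /t/ has 1 consonant (> 0) → illicit
[be] — σ1 onset /b/, coda /∅/ ok → licit
[zi] — σ1 onset /z/, coda /∅/ ok → licit
[fe.bo] — σ1 onset /f/, coda /∅/ ok; σ2 onset /b/, coda /∅/ ok → licit
[wi.i] — σ1 onset /w/, coda /∅/ ok; σ2 onset /∅/, coda /∅/ ok → licit

[ket.fi]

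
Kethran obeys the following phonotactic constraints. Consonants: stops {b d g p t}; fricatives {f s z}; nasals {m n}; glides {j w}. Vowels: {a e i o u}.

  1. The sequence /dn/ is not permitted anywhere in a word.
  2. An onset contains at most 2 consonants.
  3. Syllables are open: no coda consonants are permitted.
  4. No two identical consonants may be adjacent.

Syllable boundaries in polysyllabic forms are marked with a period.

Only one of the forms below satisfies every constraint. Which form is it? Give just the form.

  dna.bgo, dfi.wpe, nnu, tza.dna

dfi.wpe

dna.bgo — violates constraint 1: contains banned sequence /dn/ → not permitted
dfi.wpe — σ1 onset /df/ (2C), coda /∅/ ok; σ2 onset /wp/ (2C), coda /∅/ ok → permitted
nnu — violates constraint 4: adjacent identical consonants /nn/ → not permitted
tza.dna — violates constraint 1: contains banned sequence /dn/ → not permitted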